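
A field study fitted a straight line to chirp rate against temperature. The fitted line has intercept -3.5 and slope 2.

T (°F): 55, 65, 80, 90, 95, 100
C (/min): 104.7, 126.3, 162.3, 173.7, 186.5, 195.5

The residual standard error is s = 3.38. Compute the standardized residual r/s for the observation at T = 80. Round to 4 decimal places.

1.7160

ŷ = -3.5 + 2·80 = 156.5
r = 162.3 − 156.5 = 5.8
r/s = 5.8 / 3.38 = 1.7160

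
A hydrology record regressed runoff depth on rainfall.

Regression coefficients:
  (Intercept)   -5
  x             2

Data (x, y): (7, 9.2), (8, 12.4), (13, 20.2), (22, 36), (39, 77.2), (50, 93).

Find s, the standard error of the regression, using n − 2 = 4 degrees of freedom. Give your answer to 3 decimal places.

x=7: ŷ = -5 + 2·7 = 9; e = 9.2 − 9 = 0.2
x=8: ŷ = -5 + 2·8 = 11; e = 12.4 − 11 = 1.4
x=13: ŷ = -5 + 2·13 = 21; e = 20.2 − 21 = -0.8
x=22: ŷ = -5 + 2·22 = 39; e = 36 − 39 = -3
x=39: ŷ = -5 + 2·39 = 73; e = 77.2 − 73 = 4.2
x=50: ŷ = -5 + 2·50 = 95; e = 93 − 95 = -2
SSE = 0.04 + 1.96 + 0.64 + 9 + 17.64 + 4 = 33.28
s = √(33.28/4) = √8.32 ≈ 2.884

s = 2.884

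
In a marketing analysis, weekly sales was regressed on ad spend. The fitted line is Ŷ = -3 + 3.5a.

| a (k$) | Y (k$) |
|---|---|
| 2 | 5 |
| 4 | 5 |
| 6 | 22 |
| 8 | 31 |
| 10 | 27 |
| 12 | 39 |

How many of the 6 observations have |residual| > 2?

4

a=2: Ŷ = -3 + 3.5·2 = 4; e = 5 − 4 = 1
a=4: Ŷ = -3 + 3.5·4 = 11; e = 5 − 11 = -6
a=6: Ŷ = -3 + 3.5·6 = 18; e = 22 − 18 = 4
a=8: Ŷ = -3 + 3.5·8 = 25; e = 31 − 25 = 6
a=10: Ŷ = -3 + 3.5·10 = 32; e = 27 − 32 = -5
a=12: Ŷ = -3 + 3.5·12 = 39; e = 39 − 39 = 0
|e| > 2: a=4 (|e|=6), a=6 (|e|=4), a=8 (|e|=6), a=10 (|e|=5) → 4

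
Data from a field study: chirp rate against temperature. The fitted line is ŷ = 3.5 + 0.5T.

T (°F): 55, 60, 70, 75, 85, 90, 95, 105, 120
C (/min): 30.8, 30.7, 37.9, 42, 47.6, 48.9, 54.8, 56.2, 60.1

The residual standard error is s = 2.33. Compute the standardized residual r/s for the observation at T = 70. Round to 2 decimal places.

-0.26

ŷ = 3.5 + 0.5·70 = 38.5
r = 37.9 − 38.5 = -0.6
r/s = -0.6 / 2.33 = -0.26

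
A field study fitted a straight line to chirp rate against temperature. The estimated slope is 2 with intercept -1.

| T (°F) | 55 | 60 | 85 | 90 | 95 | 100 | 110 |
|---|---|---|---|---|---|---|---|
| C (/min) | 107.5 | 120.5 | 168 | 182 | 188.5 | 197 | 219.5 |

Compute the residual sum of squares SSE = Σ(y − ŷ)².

SSE = 19

T=55: Ĉ = -1 + 2·55 = 109; e = 107.5 − 109 = -1.5
T=60: Ĉ = -1 + 2·60 = 119; e = 120.5 − 119 = 1.5
T=85: Ĉ = -1 + 2·85 = 169; e = 168 − 169 = -1
T=90: Ĉ = -1 + 2·90 = 179; e = 182 − 179 = 3
T=95: Ĉ = -1 + 2·95 = 189; e = 188.5 − 189 = -0.5
T=100: Ĉ = -1 + 2·100 = 199; e = 197 − 199 = -2
T=110: Ĉ = -1 + 2·110 = 219; e = 219.5 − 219 = 0.5
SSE = 2.25 + 2.25 + 1 + 9 + 0.25 + 4 + 0.25 = 19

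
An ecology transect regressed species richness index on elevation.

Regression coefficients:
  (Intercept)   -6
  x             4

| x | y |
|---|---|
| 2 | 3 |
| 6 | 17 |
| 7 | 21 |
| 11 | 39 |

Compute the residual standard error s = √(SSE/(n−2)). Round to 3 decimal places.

s = 1.414

x=2: ŷ = -6 + 4·2 = 2; r = 3 − 2 = 1
x=6: ŷ = -6 + 4·6 = 18; r = 17 − 18 = -1
x=7: ŷ = -6 + 4·7 = 22; r = 21 − 22 = -1
x=11: ŷ = -6 + 4·11 = 38; r = 39 − 38 = 1
SSE = 1 + 1 + 1 + 1 = 4
s = √(4/2) = √2 ≈ 1.414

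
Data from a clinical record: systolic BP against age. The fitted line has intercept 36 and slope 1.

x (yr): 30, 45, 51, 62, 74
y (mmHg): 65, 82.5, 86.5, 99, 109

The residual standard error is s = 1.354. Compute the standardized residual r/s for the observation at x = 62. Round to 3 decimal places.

0.739

ŷ = 36 + 62 = 98
r = 99 − 98 = 1
r/s = 1 / 1.354 = 0.739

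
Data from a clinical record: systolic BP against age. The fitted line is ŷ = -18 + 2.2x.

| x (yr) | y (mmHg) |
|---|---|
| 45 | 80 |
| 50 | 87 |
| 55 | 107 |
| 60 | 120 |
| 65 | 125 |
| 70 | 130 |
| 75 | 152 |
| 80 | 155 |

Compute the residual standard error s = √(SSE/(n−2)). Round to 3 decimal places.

x=45: ŷ = -18 + 2.2·45 = 81; e = 80 − 81 = -1
x=50: ŷ = -18 + 2.2·50 = 92; e = 87 − 92 = -5
x=55: ŷ = -18 + 2.2·55 = 103; e = 107 − 103 = 4
x=60: ŷ = -18 + 2.2·60 = 114; e = 120 − 114 = 6
x=65: ŷ = -18 + 2.2·65 = 125; e = 125 − 125 = 0
x=70: ŷ = -18 + 2.2·70 = 136; e = 130 − 136 = -6
x=75: ŷ = -18 + 2.2·75 = 147; e = 152 − 147 = 5
x=80: ŷ = -18 + 2.2·80 = 158; e = 155 − 158 = -3
SSE = 1 + 25 + 16 + 36 + 0 + 36 + 25 + 9 = 148
s = √(148/6) = √24.6667 ≈ 4.967

s = 4.967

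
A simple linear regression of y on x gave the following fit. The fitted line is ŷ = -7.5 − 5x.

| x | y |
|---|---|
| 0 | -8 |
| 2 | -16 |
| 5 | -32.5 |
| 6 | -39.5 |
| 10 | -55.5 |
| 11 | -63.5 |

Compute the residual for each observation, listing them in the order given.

-0.5, 1.5, 0, -2, 2, -1

x=0: ŷ = -7.5 − 5·0 = -7.5; r = -8 − (-7.5) = -0.5
x=2: ŷ = -7.5 − 5·2 = -17.5; r = -16 − (-17.5) = 1.5
x=5: ŷ = -7.5 − 5·5 = -32.5; r = -32.5 − (-32.5) = 0
x=6: ŷ = -7.5 − 5·6 = -37.5; r = -39.5 − (-37.5) = -2
x=10: ŷ = -7.5 − 5·10 = -57.5; r = -55.5 − (-57.5) = 2
x=11: ŷ = -7.5 − 5·11 = -62.5; r = -63.5 − (-62.5) = -1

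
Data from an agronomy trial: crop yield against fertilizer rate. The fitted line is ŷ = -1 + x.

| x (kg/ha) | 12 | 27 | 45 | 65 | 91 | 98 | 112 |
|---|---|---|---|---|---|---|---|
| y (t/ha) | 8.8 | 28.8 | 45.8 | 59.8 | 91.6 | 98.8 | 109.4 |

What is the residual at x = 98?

r = 1.8

ŷ = -1 + 98 = 97
r = 98.8 − 97 = 1.8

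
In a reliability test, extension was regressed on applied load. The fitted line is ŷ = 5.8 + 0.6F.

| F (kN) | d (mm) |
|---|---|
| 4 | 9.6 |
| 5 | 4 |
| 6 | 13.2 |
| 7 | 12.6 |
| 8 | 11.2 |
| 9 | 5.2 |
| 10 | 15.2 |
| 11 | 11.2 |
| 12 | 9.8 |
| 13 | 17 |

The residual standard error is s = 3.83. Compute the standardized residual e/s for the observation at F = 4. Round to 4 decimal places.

0.3655

ŷ = 5.8 + 0.6·4 = 8.2
e = 9.6 − 8.2 = 1.4
e/s = 1.4 / 3.83 = 0.3655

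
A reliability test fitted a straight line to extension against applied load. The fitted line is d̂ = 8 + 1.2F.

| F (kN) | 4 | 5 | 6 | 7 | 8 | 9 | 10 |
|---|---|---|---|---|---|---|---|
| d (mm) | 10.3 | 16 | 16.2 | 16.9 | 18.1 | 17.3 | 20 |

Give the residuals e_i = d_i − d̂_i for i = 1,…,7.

F=4: d̂ = 8 + 1.2·4 = 12.8; e = 10.3 − 12.8 = -2.5
F=5: d̂ = 8 + 1.2·5 = 14; e = 16 − 14 = 2
F=6: d̂ = 8 + 1.2·6 = 15.2; e = 16.2 − 15.2 = 1
F=7: d̂ = 8 + 1.2·7 = 16.4; e = 16.9 − 16.4 = 0.5
F=8: d̂ = 8 + 1.2·8 = 17.6; e = 18.1 − 17.6 = 0.5
F=9: d̂ = 8 + 1.2·9 = 18.8; e = 17.3 − 18.8 = -1.5
F=10: d̂ = 8 + 1.2·10 = 20; e = 20 − 20 = 0

-2.5, 2, 1, 0.5, 0.5, -1.5, 0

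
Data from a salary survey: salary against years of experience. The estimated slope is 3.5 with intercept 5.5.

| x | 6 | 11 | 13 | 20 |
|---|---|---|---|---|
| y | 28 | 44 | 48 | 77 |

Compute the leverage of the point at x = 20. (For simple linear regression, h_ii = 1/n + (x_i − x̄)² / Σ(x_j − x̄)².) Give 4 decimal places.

x̄ = (6 + 11 + 13 + 20)/4 = 12.5
Σ(x − x̄)² = 42.25 + 2.25 + 0.25 + 56.25 = 101
h = 1/4 + (7.5)²/101 = 0.25 + 0.556931 = 0.8069

h = 0.8069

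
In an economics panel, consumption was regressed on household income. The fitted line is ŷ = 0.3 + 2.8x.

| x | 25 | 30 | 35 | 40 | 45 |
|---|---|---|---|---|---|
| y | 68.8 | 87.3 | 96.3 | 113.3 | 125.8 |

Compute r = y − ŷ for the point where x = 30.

r = 3

ŷ = 0.3 + 2.8·30 = 84.3
r = 87.3 − 84.3 = 3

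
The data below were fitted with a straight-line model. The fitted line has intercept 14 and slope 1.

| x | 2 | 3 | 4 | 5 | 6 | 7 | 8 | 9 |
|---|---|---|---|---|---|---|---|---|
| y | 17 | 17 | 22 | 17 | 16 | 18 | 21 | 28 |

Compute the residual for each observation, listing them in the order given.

1, 0, 4, -2, -4, -3, -1, 5

x=2: ŷ = 14 + 2 = 16; r = 17 − 16 = 1
x=3: ŷ = 14 + 3 = 17; r = 17 − 17 = 0
x=4: ŷ = 14 + 4 = 18; r = 22 − 18 = 4
x=5: ŷ = 14 + 5 = 19; r = 17 − 19 = -2
x=6: ŷ = 14 + 6 = 20; r = 16 − 20 = -4
x=7: ŷ = 14 + 7 = 21; r = 18 − 21 = -3
x=8: ŷ = 14 + 8 = 22; r = 21 − 22 = -1
x=9: ŷ = 14 + 9 = 23; r = 28 − 23 = 5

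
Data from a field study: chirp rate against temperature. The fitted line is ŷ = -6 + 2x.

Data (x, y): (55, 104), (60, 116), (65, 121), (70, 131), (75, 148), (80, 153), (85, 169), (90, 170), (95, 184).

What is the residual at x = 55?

ŷ = -6 + 2·55 = 104
r = 104 − 104 = 0

r = 0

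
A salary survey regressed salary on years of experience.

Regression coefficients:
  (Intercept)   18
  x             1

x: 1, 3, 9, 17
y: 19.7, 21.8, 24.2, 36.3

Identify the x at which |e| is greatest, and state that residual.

x=1: ŷ = 18 + 1 = 19; e = 19.7 − 19 = 0.7
x=3: ŷ = 18 + 3 = 21; e = 21.8 − 21 = 0.8
x=9: ŷ = 18 + 9 = 27; e = 24.2 − 27 = -2.8
x=17: ŷ = 18 + 17 = 35; e = 36.3 − 35 = 1.3
Largest |e| is 2.8 at x = 9, residual -2.8.

x = 9, e = -2.8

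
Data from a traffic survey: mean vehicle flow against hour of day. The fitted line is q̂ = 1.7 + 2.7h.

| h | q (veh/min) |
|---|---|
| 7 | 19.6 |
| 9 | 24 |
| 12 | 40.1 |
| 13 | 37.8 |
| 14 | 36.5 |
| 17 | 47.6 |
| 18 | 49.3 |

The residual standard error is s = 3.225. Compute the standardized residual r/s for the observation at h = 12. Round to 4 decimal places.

1.8605

q̂ = 1.7 + 2.7·12 = 34.1
r = 40.1 − 34.1 = 6
r/s = 6 / 3.225 = 1.8605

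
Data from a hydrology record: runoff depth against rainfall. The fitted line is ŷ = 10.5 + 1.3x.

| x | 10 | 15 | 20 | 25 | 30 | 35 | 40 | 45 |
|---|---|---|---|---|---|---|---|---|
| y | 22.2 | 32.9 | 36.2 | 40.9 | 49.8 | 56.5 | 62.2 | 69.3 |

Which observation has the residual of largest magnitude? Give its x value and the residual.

x = 15, e = 2.9

x=10: ŷ = 10.5 + 1.3·10 = 23.5; e = 22.2 − 23.5 = -1.3
x=15: ŷ = 10.5 + 1.3·15 = 30; e = 32.9 − 30 = 2.9
x=20: ŷ = 10.5 + 1.3·20 = 36.5; e = 36.2 − 36.5 = -0.3
x=25: ŷ = 10.5 + 1.3·25 = 43; e = 40.9 − 43 = -2.1
x=30: ŷ = 10.5 + 1.3·30 = 49.5; e = 49.8 − 49.5 = 0.3
x=35: ŷ = 10.5 + 1.3·35 = 56; e = 56.5 − 56 = 0.5
x=40: ŷ = 10.5 + 1.3·40 = 62.5; e = 62.2 − 62.5 = -0.3
x=45: ŷ = 10.5 + 1.3·45 = 69; e = 69.3 − 69 = 0.3
Largest |e| is 2.9 at x = 15, residual 2.9.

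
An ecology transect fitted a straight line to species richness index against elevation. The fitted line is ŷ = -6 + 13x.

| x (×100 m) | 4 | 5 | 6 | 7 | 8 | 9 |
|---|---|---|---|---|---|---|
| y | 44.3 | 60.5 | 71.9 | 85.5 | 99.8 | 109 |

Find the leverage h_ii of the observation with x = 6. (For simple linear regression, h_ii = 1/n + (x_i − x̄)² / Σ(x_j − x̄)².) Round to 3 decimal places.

x̄ = (4 + 5 + 6 + 7 + 8 + 9)/6 = 6.5
Σ(x − x̄)² = 6.25 + 2.25 + 0.25 + 0.25 + 2.25 + 6.25 = 17.5
h = 1/6 + (-0.5)²/17.5 = 0.166667 + 0.0142857 = 0.181

h = 0.181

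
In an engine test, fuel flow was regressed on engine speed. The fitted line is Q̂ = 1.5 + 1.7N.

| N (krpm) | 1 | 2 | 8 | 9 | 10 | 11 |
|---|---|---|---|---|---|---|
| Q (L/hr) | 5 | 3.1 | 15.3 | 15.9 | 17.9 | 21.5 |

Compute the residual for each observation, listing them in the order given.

N=1: Q̂ = 1.5 + 1.7·1 = 3.2; e = 5 − 3.2 = 1.8
N=2: Q̂ = 1.5 + 1.7·2 = 4.9; e = 3.1 − 4.9 = -1.8
N=8: Q̂ = 1.5 + 1.7·8 = 15.1; e = 15.3 − 15.1 = 0.2
N=9: Q̂ = 1.5 + 1.7·9 = 16.8; e = 15.9 − 16.8 = -0.9
N=10: Q̂ = 1.5 + 1.7·10 = 18.5; e = 17.9 − 18.5 = -0.6
N=11: Q̂ = 1.5 + 1.7·11 = 20.2; e = 21.5 − 20.2 = 1.3

1.8, -1.8, 0.2, -0.9, -0.6, 1.3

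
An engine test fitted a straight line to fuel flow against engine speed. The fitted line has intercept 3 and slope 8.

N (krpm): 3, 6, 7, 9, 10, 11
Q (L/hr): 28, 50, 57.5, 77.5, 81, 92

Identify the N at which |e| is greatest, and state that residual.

N = 9, e = 2.5

N=3: Q̂ = 3 + 8·3 = 27; e = 28 − 27 = 1
N=6: Q̂ = 3 + 8·6 = 51; e = 50 − 51 = -1
N=7: Q̂ = 3 + 8·7 = 59; e = 57.5 − 59 = -1.5
N=9: Q̂ = 3 + 8·9 = 75; e = 77.5 − 75 = 2.5
N=10: Q̂ = 3 + 8·10 = 83; e = 81 − 83 = -2
N=11: Q̂ = 3 + 8·11 = 91; e = 92 − 91 = 1
Largest |e| is 2.5 at N = 9, residual 2.5.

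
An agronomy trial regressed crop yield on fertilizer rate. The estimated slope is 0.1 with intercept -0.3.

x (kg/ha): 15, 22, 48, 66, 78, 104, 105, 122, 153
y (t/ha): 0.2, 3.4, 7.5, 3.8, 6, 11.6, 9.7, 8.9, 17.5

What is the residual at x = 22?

r = 1.5

ŷ = -0.3 + 0.1·22 = 1.9
r = 3.4 − 1.9 = 1.5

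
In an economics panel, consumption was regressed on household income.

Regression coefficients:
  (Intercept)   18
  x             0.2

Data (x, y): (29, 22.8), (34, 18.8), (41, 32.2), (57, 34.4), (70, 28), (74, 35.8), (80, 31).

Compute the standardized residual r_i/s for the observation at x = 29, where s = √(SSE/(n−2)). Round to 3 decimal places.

x=29: ŷ = 18 + 0.2·29 = 23.8; r = 22.8 − 23.8 = -1
x=34: ŷ = 18 + 0.2·34 = 24.8; r = 18.8 − 24.8 = -6
x=41: ŷ = 18 + 0.2·41 = 26.2; r = 32.2 − 26.2 = 6
x=57: ŷ = 18 + 0.2·57 = 29.4; r = 34.4 − 29.4 = 5
x=70: ŷ = 18 + 0.2·70 = 32; r = 28 − 32 = -4
x=74: ŷ = 18 + 0.2·74 = 32.8; r = 35.8 − 32.8 = 3
x=80: ŷ = 18 + 0.2·80 = 34; r = 31 − 34 = -3
SSE = 1 + 36 + 36 + 25 + 16 + 9 + 9 = 132
s = √(132/5) = 5.13809
r/s = -1 / 5.13809 = -0.195

-0.195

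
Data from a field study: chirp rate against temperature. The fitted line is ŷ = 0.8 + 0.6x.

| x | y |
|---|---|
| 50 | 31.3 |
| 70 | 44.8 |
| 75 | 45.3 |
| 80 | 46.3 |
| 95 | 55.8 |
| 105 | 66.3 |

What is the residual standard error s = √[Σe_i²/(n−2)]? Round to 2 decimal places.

s = 2.29

x=50: ŷ = 0.8 + 0.6·50 = 30.8; e = 31.3 − 30.8 = 0.5
x=70: ŷ = 0.8 + 0.6·70 = 42.8; e = 44.8 − 42.8 = 2
x=75: ŷ = 0.8 + 0.6·75 = 45.8; e = 45.3 − 45.8 = -0.5
x=80: ŷ = 0.8 + 0.6·80 = 48.8; e = 46.3 − 48.8 = -2.5
x=95: ŷ = 0.8 + 0.6·95 = 57.8; e = 55.8 − 57.8 = -2
x=105: ŷ = 0.8 + 0.6·105 = 63.8; e = 66.3 − 63.8 = 2.5
SSE = 0.25 + 4 + 0.25 + 6.25 + 4 + 6.25 = 21
s = √(21/4) = √5.25 ≈ 2.29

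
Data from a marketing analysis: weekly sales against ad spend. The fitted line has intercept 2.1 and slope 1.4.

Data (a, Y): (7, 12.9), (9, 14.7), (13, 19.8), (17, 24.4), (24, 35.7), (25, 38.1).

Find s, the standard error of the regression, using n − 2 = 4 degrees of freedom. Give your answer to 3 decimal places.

s = 1.061

a=7: Ŷ = 2.1 + 1.4·7 = 11.9; e = 12.9 − 11.9 = 1
a=9: Ŷ = 2.1 + 1.4·9 = 14.7; e = 14.7 − 14.7 = 0
a=13: Ŷ = 2.1 + 1.4·13 = 20.3; e = 19.8 − 20.3 = -0.5
a=17: Ŷ = 2.1 + 1.4·17 = 25.9; e = 24.4 − 25.9 = -1.5
a=24: Ŷ = 2.1 + 1.4·24 = 35.7; e = 35.7 − 35.7 = 0
a=25: Ŷ = 2.1 + 1.4·25 = 37.1; e = 38.1 − 37.1 = 1
SSE = 1 + 0 + 0.25 + 2.25 + 0 + 1 = 4.5
s = √(4.5/4) = √1.125 ≈ 1.061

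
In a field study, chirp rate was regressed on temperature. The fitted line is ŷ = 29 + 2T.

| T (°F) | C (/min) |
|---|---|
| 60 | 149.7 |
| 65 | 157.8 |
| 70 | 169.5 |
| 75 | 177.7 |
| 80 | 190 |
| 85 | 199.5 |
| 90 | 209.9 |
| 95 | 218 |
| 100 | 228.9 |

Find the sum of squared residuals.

SSE = 6.94

T=60: ŷ = 29 + 2·60 = 149; r = 149.7 − 149 = 0.7
T=65: ŷ = 29 + 2·65 = 159; r = 157.8 − 159 = -1.2
T=70: ŷ = 29 + 2·70 = 169; r = 169.5 − 169 = 0.5
T=75: ŷ = 29 + 2·75 = 179; r = 177.7 − 179 = -1.3
T=80: ŷ = 29 + 2·80 = 189; r = 190 − 189 = 1
T=85: ŷ = 29 + 2·85 = 199; r = 199.5 − 199 = 0.5
T=90: ŷ = 29 + 2·90 = 209; r = 209.9 − 209 = 0.9
T=95: ŷ = 29 + 2·95 = 219; r = 218 − 219 = -1
T=100: ŷ = 29 + 2·100 = 229; r = 228.9 − 229 = -0.1
SSE = 0.49 + 1.44 + 0.25 + 1.69 + 1 + 0.25 + 0.81 + 1 + 0.01 = 6.94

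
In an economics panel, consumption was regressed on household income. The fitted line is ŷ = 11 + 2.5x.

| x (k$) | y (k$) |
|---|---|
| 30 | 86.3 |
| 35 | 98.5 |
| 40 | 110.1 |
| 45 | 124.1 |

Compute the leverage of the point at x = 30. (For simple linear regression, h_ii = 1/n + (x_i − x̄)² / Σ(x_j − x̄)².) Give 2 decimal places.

x̄ = (30 + 35 + 40 + 45)/4 = 37.5
Σ(x − x̄)² = 56.25 + 6.25 + 6.25 + 56.25 = 125
h = 1/4 + (-7.5)²/125 = 0.25 + 0.45 = 0.70

h = 0.70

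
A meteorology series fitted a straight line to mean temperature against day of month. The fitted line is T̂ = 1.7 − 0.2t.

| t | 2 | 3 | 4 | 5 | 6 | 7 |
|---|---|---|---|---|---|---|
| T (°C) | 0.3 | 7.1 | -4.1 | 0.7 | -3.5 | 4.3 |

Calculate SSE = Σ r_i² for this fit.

SSE = 94

t=2: T̂ = 1.7 − 0.2·2 = 1.3; r = 0.3 − 1.3 = -1
t=3: T̂ = 1.7 − 0.2·3 = 1.1; r = 7.1 − 1.1 = 6
t=4: T̂ = 1.7 − 0.2·4 = 0.9; r = -4.1 − 0.9 = -5
t=5: T̂ = 1.7 − 0.2·5 = 0.7; r = 0.7 − 0.7 = 0
t=6: T̂ = 1.7 − 0.2·6 = 0.5; r = -3.5 − 0.5 = -4
t=7: T̂ = 1.7 − 0.2·7 = 0.3; r = 4.3 − 0.3 = 4
SSE = 1 + 36 + 25 + 0 + 16 + 16 = 94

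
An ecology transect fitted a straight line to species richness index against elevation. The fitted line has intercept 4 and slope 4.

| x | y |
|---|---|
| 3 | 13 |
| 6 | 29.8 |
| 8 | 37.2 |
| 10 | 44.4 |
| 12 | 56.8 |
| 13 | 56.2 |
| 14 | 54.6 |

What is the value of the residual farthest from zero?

x=3: ŷ = 4 + 4·3 = 16; e = 13 − 16 = -3
x=6: ŷ = 4 + 4·6 = 28; e = 29.8 − 28 = 1.8
x=8: ŷ = 4 + 4·8 = 36; e = 37.2 − 36 = 1.2
x=10: ŷ = 4 + 4·10 = 44; e = 44.4 − 44 = 0.4
x=12: ŷ = 4 + 4·12 = 52; e = 56.8 − 52 = 4.8
x=13: ŷ = 4 + 4·13 = 56; e = 56.2 − 56 = 0.2
x=14: ŷ = 4 + 4·14 = 60; e = 54.6 − 60 = -5.4
Largest |e| is 5.4 at x = 14, residual -5.4.

e = -5.4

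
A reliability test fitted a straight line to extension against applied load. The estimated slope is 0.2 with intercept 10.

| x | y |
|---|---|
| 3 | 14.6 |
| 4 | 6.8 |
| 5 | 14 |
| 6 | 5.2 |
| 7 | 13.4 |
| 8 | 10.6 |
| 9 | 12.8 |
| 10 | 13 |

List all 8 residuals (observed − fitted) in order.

4, -4, 3, -6, 2, -1, 1, 1

x=3: ŷ = 10 + 0.2·3 = 10.6; e = 14.6 − 10.6 = 4
x=4: ŷ = 10 + 0.2·4 = 10.8; e = 6.8 − 10.8 = -4
x=5: ŷ = 10 + 0.2·5 = 11; e = 14 − 11 = 3
x=6: ŷ = 10 + 0.2·6 = 11.2; e = 5.2 − 11.2 = -6
x=7: ŷ = 10 + 0.2·7 = 11.4; e = 13.4 − 11.4 = 2
x=8: ŷ = 10 + 0.2·8 = 11.6; e = 10.6 − 11.6 = -1
x=9: ŷ = 10 + 0.2·9 = 11.8; e = 12.8 − 11.8 = 1
x=10: ŷ = 10 + 0.2·10 = 12; e = 13 − 12 = 1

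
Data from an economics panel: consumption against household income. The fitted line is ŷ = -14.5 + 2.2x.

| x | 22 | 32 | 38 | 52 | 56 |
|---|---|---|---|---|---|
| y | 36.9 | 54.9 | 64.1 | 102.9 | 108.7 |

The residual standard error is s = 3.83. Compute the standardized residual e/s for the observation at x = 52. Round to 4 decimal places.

0.7833

ŷ = -14.5 + 2.2·52 = 99.9
e = 102.9 − 99.9 = 3
e/s = 3 / 3.83 = 0.7833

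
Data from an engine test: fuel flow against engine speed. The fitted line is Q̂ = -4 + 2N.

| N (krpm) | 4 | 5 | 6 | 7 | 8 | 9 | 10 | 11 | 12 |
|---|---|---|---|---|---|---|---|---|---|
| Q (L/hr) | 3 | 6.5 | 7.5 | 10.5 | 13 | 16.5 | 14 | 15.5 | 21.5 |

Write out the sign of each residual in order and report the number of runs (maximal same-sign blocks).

6 runs

N=4: Q̂ = -4 + 2·4 = 4; r = 3 − 4 = -1
N=5: Q̂ = -4 + 2·5 = 6; r = 6.5 − 6 = 0.5
N=6: Q̂ = -4 + 2·6 = 8; r = 7.5 − 8 = -0.5
N=7: Q̂ = -4 + 2·7 = 10; r = 10.5 − 10 = 0.5
N=8: Q̂ = -4 + 2·8 = 12; r = 13 − 12 = 1
N=9: Q̂ = -4 + 2·9 = 14; r = 16.5 − 14 = 2.5
N=10: Q̂ = -4 + 2·10 = 16; r = 14 − 16 = -2
N=11: Q̂ = -4 + 2·11 = 18; r = 15.5 − 18 = -2.5
N=12: Q̂ = -4 + 2·12 = 20; r = 21.5 − 20 = 1.5
Signs: − + − + + + − − +
Runs: −×1, +×1, −×1, +×3, −×2, +×1 → 6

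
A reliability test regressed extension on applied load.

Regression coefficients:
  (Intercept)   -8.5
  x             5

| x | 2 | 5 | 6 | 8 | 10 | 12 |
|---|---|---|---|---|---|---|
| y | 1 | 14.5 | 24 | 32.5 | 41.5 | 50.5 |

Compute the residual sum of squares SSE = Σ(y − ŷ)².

x=2: ŷ = -8.5 + 5·2 = 1.5; e = 1 − 1.5 = -0.5
x=5: ŷ = -8.5 + 5·5 = 16.5; e = 14.5 − 16.5 = -2
x=6: ŷ = -8.5 + 5·6 = 21.5; e = 24 − 21.5 = 2.5
x=8: ŷ = -8.5 + 5·8 = 31.5; e = 32.5 − 31.5 = 1
x=10: ŷ = -8.5 + 5·10 = 41.5; e = 41.5 − 41.5 = 0
x=12: ŷ = -8.5 + 5·12 = 51.5; e = 50.5 − 51.5 = -1
SSE = 0.25 + 4 + 6.25 + 1 + 0 + 1 = 12.5

SSE = 12.5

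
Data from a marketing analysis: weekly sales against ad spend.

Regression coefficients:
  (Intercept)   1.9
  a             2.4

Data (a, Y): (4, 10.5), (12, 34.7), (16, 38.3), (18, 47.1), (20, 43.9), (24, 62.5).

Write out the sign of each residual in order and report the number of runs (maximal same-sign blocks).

6 runs

a=4: ŷ = 1.9 + 2.4·4 = 11.5; r = 10.5 − 11.5 = -1
a=12: ŷ = 1.9 + 2.4·12 = 30.7; r = 34.7 − 30.7 = 4
a=16: ŷ = 1.9 + 2.4·16 = 40.3; r = 38.3 − 40.3 = -2
a=18: ŷ = 1.9 + 2.4·18 = 45.1; r = 47.1 − 45.1 = 2
a=20: ŷ = 1.9 + 2.4·20 = 49.9; r = 43.9 − 49.9 = -6
a=24: ŷ = 1.9 + 2.4·24 = 59.5; r = 62.5 − 59.5 = 3
Signs: − + − + − +
Runs: −×1, +×1, −×1, +×1, −×1, +×1 → 6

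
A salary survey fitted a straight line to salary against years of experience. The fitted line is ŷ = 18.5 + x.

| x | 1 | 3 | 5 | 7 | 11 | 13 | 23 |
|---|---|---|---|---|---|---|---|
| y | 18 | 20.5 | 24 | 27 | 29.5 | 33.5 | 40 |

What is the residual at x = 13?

e = 2

ŷ = 18.5 + 13 = 31.5
e = 33.5 − 31.5 = 2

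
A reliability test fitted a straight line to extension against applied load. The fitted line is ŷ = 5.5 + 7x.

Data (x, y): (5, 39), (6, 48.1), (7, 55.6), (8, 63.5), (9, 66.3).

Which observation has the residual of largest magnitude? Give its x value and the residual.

x = 9, r = -2.2

x=5: ŷ = 5.5 + 7·5 = 40.5; r = 39 − 40.5 = -1.5
x=6: ŷ = 5.5 + 7·6 = 47.5; r = 48.1 − 47.5 = 0.6
x=7: ŷ = 5.5 + 7·7 = 54.5; r = 55.6 − 54.5 = 1.1
x=8: ŷ = 5.5 + 7·8 = 61.5; r = 63.5 − 61.5 = 2
x=9: ŷ = 5.5 + 7·9 = 68.5; r = 66.3 − 68.5 = -2.2
Largest |r| is 2.2 at x = 9, residual -2.2.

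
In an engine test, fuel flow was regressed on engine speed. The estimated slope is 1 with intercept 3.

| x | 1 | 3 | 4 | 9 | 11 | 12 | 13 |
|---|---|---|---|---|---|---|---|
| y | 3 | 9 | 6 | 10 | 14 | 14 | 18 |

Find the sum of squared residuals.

x=1: ŷ = 3 + 1 = 4; e = 3 − 4 = -1
x=3: ŷ = 3 + 3 = 6; e = 9 − 6 = 3
x=4: ŷ = 3 + 4 = 7; e = 6 − 7 = -1
x=9: ŷ = 3 + 9 = 12; e = 10 − 12 = -2
x=11: ŷ = 3 + 11 = 14; e = 14 − 14 = 0
x=12: ŷ = 3 + 12 = 15; e = 14 − 15 = -1
x=13: ŷ = 3 + 13 = 16; e = 18 − 16 = 2
SSE = 1 + 9 + 1 + 4 + 0 + 1 + 4 = 20

SSE = 20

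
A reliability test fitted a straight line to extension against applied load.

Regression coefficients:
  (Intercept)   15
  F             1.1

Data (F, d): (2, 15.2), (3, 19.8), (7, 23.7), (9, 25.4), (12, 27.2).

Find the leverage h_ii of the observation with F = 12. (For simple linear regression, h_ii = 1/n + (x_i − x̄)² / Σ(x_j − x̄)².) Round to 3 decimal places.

F̄ = (2 + 3 + 7 + 9 + 12)/5 = 6.6
Σ(F − F̄)² = 21.16 + 12.96 + 0.16 + 5.76 + 29.16 = 69.2
h = 1/5 + (5.4)²/69.2 = 0.2 + 0.421387 = 0.621

h = 0.621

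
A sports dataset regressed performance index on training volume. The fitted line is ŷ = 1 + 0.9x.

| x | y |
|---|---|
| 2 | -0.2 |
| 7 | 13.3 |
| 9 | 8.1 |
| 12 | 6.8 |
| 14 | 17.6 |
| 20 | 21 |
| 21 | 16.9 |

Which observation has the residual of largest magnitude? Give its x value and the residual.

x = 7, r = 6

x=2: ŷ = 1 + 0.9·2 = 2.8; r = -0.2 − 2.8 = -3
x=7: ŷ = 1 + 0.9·7 = 7.3; r = 13.3 − 7.3 = 6
x=9: ŷ = 1 + 0.9·9 = 9.1; r = 8.1 − 9.1 = -1
x=12: ŷ = 1 + 0.9·12 = 11.8; r = 6.8 − 11.8 = -5
x=14: ŷ = 1 + 0.9·14 = 13.6; r = 17.6 − 13.6 = 4
x=20: ŷ = 1 + 0.9·20 = 19; r = 21 − 19 = 2
x=21: ŷ = 1 + 0.9·21 = 19.9; r = 16.9 − 19.9 = -3
Largest |r| is 6 at x = 7, residual 6.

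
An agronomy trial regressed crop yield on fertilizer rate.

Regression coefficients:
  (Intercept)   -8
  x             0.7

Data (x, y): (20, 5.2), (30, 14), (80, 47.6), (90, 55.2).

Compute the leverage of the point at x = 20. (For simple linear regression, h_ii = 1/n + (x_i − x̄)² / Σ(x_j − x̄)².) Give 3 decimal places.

h = 0.581

x̄ = (20 + 30 + 80 + 90)/4 = 55
Σ(x − x̄)² = 1225 + 625 + 625 + 1225 = 3700
h = 1/4 + (-35)²/3700 = 0.25 + 0.331081 = 0.581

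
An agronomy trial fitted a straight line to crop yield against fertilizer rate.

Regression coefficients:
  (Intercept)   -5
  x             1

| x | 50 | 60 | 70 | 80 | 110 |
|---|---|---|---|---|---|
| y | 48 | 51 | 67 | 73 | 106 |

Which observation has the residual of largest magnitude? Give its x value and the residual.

x = 60, e = -4

x=50: ŷ = -5 + 50 = 45; e = 48 − 45 = 3
x=60: ŷ = -5 + 60 = 55; e = 51 − 55 = -4
x=70: ŷ = -5 + 70 = 65; e = 67 − 65 = 2
x=80: ŷ = -5 + 80 = 75; e = 73 − 75 = -2
x=110: ŷ = -5 + 110 = 105; e = 106 − 105 = 1
Largest |e| is 4 at x = 60, residual -4.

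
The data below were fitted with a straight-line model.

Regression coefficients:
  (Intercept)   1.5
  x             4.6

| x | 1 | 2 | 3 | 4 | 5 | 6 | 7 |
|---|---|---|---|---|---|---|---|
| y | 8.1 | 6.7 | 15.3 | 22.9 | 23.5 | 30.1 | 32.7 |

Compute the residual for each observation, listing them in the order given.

2, -4, 0, 3, -1, 1, -1

x=1: ŷ = 1.5 + 4.6·1 = 6.1; r = 8.1 − 6.1 = 2
x=2: ŷ = 1.5 + 4.6·2 = 10.7; r = 6.7 − 10.7 = -4
x=3: ŷ = 1.5 + 4.6·3 = 15.3; r = 15.3 − 15.3 = 0
x=4: ŷ = 1.5 + 4.6·4 = 19.9; r = 22.9 − 19.9 = 3
x=5: ŷ = 1.5 + 4.6·5 = 24.5; r = 23.5 − 24.5 = -1
x=6: ŷ = 1.5 + 4.6·6 = 29.1; r = 30.1 − 29.1 = 1
x=7: ŷ = 1.5 + 4.6·7 = 33.7; r = 32.7 − 33.7 = -1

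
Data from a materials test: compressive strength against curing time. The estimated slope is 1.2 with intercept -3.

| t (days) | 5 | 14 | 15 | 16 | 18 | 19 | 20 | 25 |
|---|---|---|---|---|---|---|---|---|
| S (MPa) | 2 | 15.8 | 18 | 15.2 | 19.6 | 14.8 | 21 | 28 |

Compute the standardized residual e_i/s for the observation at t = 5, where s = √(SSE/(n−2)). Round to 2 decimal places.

-0.38

t=5: ŷ = -3 + 1.2·5 = 3; e = 2 − 3 = -1
t=14: ŷ = -3 + 1.2·14 = 13.8; e = 15.8 − 13.8 = 2
t=15: ŷ = -3 + 1.2·15 = 15; e = 18 − 15 = 3
t=16: ŷ = -3 + 1.2·16 = 16.2; e = 15.2 − 16.2 = -1
t=18: ŷ = -3 + 1.2·18 = 18.6; e = 19.6 − 18.6 = 1
t=19: ŷ = -3 + 1.2·19 = 19.8; e = 14.8 − 19.8 = -5
t=20: ŷ = -3 + 1.2·20 = 21; e = 21 − 21 = 0
t=25: ŷ = -3 + 1.2·25 = 27; e = 28 − 27 = 1
SSE = 1 + 4 + 9 + 1 + 1 + 25 + 0 + 1 = 42
s = √(42/6) = 2.64575
e/s = -1 / 2.64575 = -0.38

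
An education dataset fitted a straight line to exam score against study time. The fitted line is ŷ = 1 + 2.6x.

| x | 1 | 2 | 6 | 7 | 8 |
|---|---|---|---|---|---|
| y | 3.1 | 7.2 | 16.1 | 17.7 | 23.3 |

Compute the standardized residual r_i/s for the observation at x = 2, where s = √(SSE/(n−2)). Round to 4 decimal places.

0.7071

x=1: ŷ = 1 + 2.6·1 = 3.6; r = 3.1 − 3.6 = -0.5
x=2: ŷ = 1 + 2.6·2 = 6.2; r = 7.2 − 6.2 = 1
x=6: ŷ = 1 + 2.6·6 = 16.6; r = 16.1 − 16.6 = -0.5
x=7: ŷ = 1 + 2.6·7 = 19.2; r = 17.7 − 19.2 = -1.5
x=8: ŷ = 1 + 2.6·8 = 21.8; r = 23.3 − 21.8 = 1.5
SSE = 0.25 + 1 + 0.25 + 2.25 + 2.25 = 6
s = √(6/3) = 1.41421
r/s = 1 / 1.41421 = 0.7071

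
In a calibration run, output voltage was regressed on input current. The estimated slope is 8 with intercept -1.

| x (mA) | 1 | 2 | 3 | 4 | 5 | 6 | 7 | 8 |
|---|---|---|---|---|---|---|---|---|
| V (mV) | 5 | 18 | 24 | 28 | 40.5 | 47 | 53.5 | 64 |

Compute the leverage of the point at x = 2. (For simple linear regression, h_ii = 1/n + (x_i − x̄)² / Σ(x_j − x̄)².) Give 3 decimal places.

x̄ = (1 + 2 + 3 + 4 + 5 + 6 + 7 + 8)/8 = 4.5
Σ(x − x̄)² = 12.25 + 6.25 + 2.25 + 0.25 + 0.25 + 2.25 + 6.25 + 12.25 = 42
h = 1/8 + (-2.5)²/42 = 0.125 + 0.14881 = 0.274

h = 0.274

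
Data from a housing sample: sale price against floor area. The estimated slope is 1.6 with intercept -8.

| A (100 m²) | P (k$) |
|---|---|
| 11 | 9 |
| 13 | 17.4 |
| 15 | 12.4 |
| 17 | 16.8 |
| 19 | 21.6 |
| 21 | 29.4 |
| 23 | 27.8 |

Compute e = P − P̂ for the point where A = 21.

P̂ = -8 + 1.6·21 = 25.6
e = 29.4 − 25.6 = 3.8

e = 3.8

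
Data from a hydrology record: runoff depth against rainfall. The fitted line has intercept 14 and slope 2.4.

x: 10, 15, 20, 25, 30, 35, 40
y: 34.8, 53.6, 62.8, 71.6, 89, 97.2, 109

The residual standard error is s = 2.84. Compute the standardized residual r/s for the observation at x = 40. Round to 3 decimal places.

ŷ = 14 + 2.4·40 = 110
r = 109 − 110 = -1
r/s = -1 / 2.84 = -0.352

-0.352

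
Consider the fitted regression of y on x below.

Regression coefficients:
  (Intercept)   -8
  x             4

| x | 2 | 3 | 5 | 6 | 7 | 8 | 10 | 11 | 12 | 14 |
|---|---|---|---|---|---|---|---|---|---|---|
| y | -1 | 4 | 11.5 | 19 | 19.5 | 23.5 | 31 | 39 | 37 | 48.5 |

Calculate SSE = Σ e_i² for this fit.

x=2: ŷ = -8 + 4·2 = 0; e = -1 − 0 = -1
x=3: ŷ = -8 + 4·3 = 4; e = 4 − 4 = 0
x=5: ŷ = -8 + 4·5 = 12; e = 11.5 − 12 = -0.5
x=6: ŷ = -8 + 4·6 = 16; e = 19 − 16 = 3
x=7: ŷ = -8 + 4·7 = 20; e = 19.5 − 20 = -0.5
x=8: ŷ = -8 + 4·8 = 24; e = 23.5 − 24 = -0.5
x=10: ŷ = -8 + 4·10 = 32; e = 31 − 32 = -1
x=11: ŷ = -8 + 4·11 = 36; e = 39 − 36 = 3
x=12: ŷ = -8 + 4·12 = 40; e = 37 − 40 = -3
x=14: ŷ = -8 + 4·14 = 48; e = 48.5 − 48 = 0.5
SSE = 1 + 0 + 0.25 + 9 + 0.25 + 0.25 + 1 + 9 + 9 + 0.25 = 30

SSE = 30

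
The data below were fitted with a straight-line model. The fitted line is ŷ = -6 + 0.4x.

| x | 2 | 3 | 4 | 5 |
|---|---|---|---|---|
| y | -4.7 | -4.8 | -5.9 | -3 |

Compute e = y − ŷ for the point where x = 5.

ŷ = -6 + 0.4·5 = -4
e = -3 − (-4) = 1

e = 1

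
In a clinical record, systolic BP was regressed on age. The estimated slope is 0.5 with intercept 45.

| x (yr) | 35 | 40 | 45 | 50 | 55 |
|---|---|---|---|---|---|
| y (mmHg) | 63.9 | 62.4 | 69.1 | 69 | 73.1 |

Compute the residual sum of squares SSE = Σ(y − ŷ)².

x=35: ŷ = 45 + 0.5·35 = 62.5; r = 63.9 − 62.5 = 1.4
x=40: ŷ = 45 + 0.5·40 = 65; r = 62.4 − 65 = -2.6
x=45: ŷ = 45 + 0.5·45 = 67.5; r = 69.1 − 67.5 = 1.6
x=50: ŷ = 45 + 0.5·50 = 70; r = 69 − 70 = -1
x=55: ŷ = 45 + 0.5·55 = 72.5; r = 73.1 − 72.5 = 0.6
SSE = 1.96 + 6.76 + 2.56 + 1 + 0.36 = 12.64

SSE = 12.64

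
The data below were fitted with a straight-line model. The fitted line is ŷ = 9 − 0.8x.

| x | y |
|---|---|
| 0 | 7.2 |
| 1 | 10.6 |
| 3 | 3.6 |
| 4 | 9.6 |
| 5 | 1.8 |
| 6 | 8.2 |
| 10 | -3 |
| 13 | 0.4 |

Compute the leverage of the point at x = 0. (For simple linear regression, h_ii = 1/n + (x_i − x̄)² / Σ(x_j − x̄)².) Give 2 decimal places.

x̄ = (0 + 1 + 3 + 4 + 5 + 6 + 10 + 13)/8 = 5.25
Σ(x − x̄)² = 27.5625 + 18.0625 + 5.0625 + 1.5625 + 0.0625 + 0.5625 + 22.5625 + 60.0625 = 135.5
h = 1/8 + (-5.25)²/135.5 = 0.125 + 0.203413 = 0.33

h = 0.33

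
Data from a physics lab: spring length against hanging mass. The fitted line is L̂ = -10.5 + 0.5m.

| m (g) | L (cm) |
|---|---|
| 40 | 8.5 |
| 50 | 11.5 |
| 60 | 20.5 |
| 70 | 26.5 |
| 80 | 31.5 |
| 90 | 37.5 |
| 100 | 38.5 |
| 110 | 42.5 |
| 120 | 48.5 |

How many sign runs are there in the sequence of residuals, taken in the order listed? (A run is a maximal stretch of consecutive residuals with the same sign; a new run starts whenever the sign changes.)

3 runs

m=40: L̂ = -10.5 + 0.5·40 = 9.5; r = 8.5 − 9.5 = -1
m=50: L̂ = -10.5 + 0.5·50 = 14.5; r = 11.5 − 14.5 = -3
m=60: L̂ = -10.5 + 0.5·60 = 19.5; r = 20.5 − 19.5 = 1
m=70: L̂ = -10.5 + 0.5·70 = 24.5; r = 26.5 − 24.5 = 2
m=80: L̂ = -10.5 + 0.5·80 = 29.5; r = 31.5 − 29.5 = 2
m=90: L̂ = -10.5 + 0.5·90 = 34.5; r = 37.5 − 34.5 = 3
m=100: L̂ = -10.5 + 0.5·100 = 39.5; r = 38.5 − 39.5 = -1
m=110: L̂ = -10.5 + 0.5·110 = 44.5; r = 42.5 − 44.5 = -2
m=120: L̂ = -10.5 + 0.5·120 = 49.5; r = 48.5 − 49.5 = -1
Signs: − − + + + + − − −
Runs: −×2, +×4, −×3 → 3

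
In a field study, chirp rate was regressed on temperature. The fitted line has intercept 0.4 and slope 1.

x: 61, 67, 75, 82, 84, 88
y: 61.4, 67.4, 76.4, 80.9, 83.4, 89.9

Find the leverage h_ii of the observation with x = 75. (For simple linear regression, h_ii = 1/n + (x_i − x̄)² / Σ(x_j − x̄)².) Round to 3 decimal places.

h = 0.169

x̄ = (61 + 67 + 75 + 82 + 84 + 88)/6 = 76.1667
Σ(x − x̄)² = 230.028 + 84.0278 + 1.36111 + 34.0278 + 61.3611 + 140.028 = 550.833
h = 1/6 + (-1.16667)²/550.833 = 0.166667 + 0.002471 = 0.169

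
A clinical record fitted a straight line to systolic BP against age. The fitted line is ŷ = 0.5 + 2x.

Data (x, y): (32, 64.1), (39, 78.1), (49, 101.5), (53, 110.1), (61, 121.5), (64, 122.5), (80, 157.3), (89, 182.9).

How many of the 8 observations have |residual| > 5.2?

1

x=32: ŷ = 0.5 + 2·32 = 64.5; r = 64.1 − 64.5 = -0.4
x=39: ŷ = 0.5 + 2·39 = 78.5; r = 78.1 − 78.5 = -0.4
x=49: ŷ = 0.5 + 2·49 = 98.5; r = 101.5 − 98.5 = 3
x=53: ŷ = 0.5 + 2·53 = 106.5; r = 110.1 − 106.5 = 3.6
x=61: ŷ = 0.5 + 2·61 = 122.5; r = 121.5 − 122.5 = -1
x=64: ŷ = 0.5 + 2·64 = 128.5; r = 122.5 − 128.5 = -6
x=80: ŷ = 0.5 + 2·80 = 160.5; r = 157.3 − 160.5 = -3.2
x=89: ŷ = 0.5 + 2·89 = 178.5; r = 182.9 − 178.5 = 4.4
|r| > 5.2: x=64 (|r|=6) → 1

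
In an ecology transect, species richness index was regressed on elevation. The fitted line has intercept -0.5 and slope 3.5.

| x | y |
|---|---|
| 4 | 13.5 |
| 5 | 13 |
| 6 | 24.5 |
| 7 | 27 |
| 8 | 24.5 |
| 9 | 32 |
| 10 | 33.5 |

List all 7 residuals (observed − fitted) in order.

0, -4, 4, 3, -3, 1, -1

x=4: ŷ = -0.5 + 3.5·4 = 13.5; e = 13.5 − 13.5 = 0
x=5: ŷ = -0.5 + 3.5·5 = 17; e = 13 − 17 = -4
x=6: ŷ = -0.5 + 3.5·6 = 20.5; e = 24.5 − 20.5 = 4
x=7: ŷ = -0.5 + 3.5·7 = 24; e = 27 − 24 = 3
x=8: ŷ = -0.5 + 3.5·8 = 27.5; e = 24.5 − 27.5 = -3
x=9: ŷ = -0.5 + 3.5·9 = 31; e = 32 − 31 = 1
x=10: ŷ = -0.5 + 3.5·10 = 34.5; e = 33.5 − 34.5 = -1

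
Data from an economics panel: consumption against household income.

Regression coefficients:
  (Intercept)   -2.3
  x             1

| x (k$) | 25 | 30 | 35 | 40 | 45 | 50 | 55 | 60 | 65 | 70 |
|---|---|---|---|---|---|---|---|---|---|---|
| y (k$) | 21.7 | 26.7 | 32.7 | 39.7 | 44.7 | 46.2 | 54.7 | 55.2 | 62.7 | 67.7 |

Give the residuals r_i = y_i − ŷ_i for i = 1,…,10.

x=25: ŷ = -2.3 + 25 = 22.7; r = 21.7 − 22.7 = -1
x=30: ŷ = -2.3 + 30 = 27.7; r = 26.7 − 27.7 = -1
x=35: ŷ = -2.3 + 35 = 32.7; r = 32.7 − 32.7 = 0
x=40: ŷ = -2.3 + 40 = 37.7; r = 39.7 − 37.7 = 2
x=45: ŷ = -2.3 + 45 = 42.7; r = 44.7 − 42.7 = 2
x=50: ŷ = -2.3 + 50 = 47.7; r = 46.2 − 47.7 = -1.5
x=55: ŷ = -2.3 + 55 = 52.7; r = 54.7 − 52.7 = 2
x=60: ŷ = -2.3 + 60 = 57.7; r = 55.2 − 57.7 = -2.5
x=65: ŷ = -2.3 + 65 = 62.7; r = 62.7 − 62.7 = 0
x=70: ŷ = -2.3 + 70 = 67.7; r = 67.7 − 67.7 = 0

-1, -1, 0, 2, 2, -1.5, 2, -2.5, 0, 0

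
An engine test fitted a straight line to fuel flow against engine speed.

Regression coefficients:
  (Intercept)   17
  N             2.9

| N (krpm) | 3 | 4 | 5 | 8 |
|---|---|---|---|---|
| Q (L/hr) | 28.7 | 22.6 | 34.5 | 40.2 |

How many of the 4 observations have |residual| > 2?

N=3: ŷ = 17 + 2.9·3 = 25.7; e = 28.7 − 25.7 = 3
N=4: ŷ = 17 + 2.9·4 = 28.6; e = 22.6 − 28.6 = -6
N=5: ŷ = 17 + 2.9·5 = 31.5; e = 34.5 − 31.5 = 3
N=8: ŷ = 17 + 2.9·8 = 40.2; e = 40.2 − 40.2 = 0
|e| > 2: N=3 (|e|=3), N=4 (|e|=6), N=5 (|e|=3) → 3

3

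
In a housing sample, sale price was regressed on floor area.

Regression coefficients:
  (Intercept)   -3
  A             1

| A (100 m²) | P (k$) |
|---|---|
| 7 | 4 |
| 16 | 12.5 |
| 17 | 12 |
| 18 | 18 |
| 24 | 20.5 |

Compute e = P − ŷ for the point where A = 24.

e = -0.5

ŷ = -3 + 24 = 21
e = 20.5 − 21 = -0.5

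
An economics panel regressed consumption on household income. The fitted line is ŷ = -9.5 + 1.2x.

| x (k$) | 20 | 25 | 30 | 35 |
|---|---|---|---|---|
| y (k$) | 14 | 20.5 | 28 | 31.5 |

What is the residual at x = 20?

e = -0.5

ŷ = -9.5 + 1.2·20 = 14.5
e = 14 − 14.5 = -0.5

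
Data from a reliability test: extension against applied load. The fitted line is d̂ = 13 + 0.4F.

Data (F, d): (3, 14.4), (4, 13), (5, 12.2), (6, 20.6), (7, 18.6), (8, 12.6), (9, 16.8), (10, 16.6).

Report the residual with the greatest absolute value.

F=3: d̂ = 13 + 0.4·3 = 14.2; e = 14.4 − 14.2 = 0.2
F=4: d̂ = 13 + 0.4·4 = 14.6; e = 13 − 14.6 = -1.6
F=5: d̂ = 13 + 0.4·5 = 15; e = 12.2 − 15 = -2.8
F=6: d̂ = 13 + 0.4·6 = 15.4; e = 20.6 − 15.4 = 5.2
F=7: d̂ = 13 + 0.4·7 = 15.8; e = 18.6 − 15.8 = 2.8
F=8: d̂ = 13 + 0.4·8 = 16.2; e = 12.6 − 16.2 = -3.6
F=9: d̂ = 13 + 0.4·9 = 16.6; e = 16.8 − 16.6 = 0.2
F=10: d̂ = 13 + 0.4·10 = 17; e = 16.6 − 17 = -0.4
Largest |e| is 5.2 at F = 6, residual 5.2.

e = 5.2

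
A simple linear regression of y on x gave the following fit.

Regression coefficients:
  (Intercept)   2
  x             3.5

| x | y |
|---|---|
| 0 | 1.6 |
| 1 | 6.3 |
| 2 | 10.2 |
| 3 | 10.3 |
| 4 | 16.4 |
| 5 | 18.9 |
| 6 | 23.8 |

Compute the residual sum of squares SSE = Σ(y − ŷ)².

x=0: ŷ = 2 + 3.5·0 = 2; r = 1.6 − 2 = -0.4
x=1: ŷ = 2 + 3.5·1 = 5.5; r = 6.3 − 5.5 = 0.8
x=2: ŷ = 2 + 3.5·2 = 9; r = 10.2 − 9 = 1.2
x=3: ŷ = 2 + 3.5·3 = 12.5; r = 10.3 − 12.5 = -2.2
x=4: ŷ = 2 + 3.5·4 = 16; r = 16.4 − 16 = 0.4
x=5: ŷ = 2 + 3.5·5 = 19.5; r = 18.9 − 19.5 = -0.6
x=6: ŷ = 2 + 3.5·6 = 23; r = 23.8 − 23 = 0.8
SSE = 0.16 + 0.64 + 1.44 + 4.84 + 0.16 + 0.36 + 0.64 = 8.24

SSE = 8.24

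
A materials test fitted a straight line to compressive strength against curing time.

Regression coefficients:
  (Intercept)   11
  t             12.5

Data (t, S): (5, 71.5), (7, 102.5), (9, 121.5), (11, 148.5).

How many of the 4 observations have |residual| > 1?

t=5: Ŝ = 11 + 12.5·5 = 73.5; e = 71.5 − 73.5 = -2
t=7: Ŝ = 11 + 12.5·7 = 98.5; e = 102.5 − 98.5 = 4
t=9: Ŝ = 11 + 12.5·9 = 123.5; e = 121.5 − 123.5 = -2
t=11: Ŝ = 11 + 12.5·11 = 148.5; e = 148.5 − 148.5 = 0
|e| > 1: t=5 (|e|=2), t=7 (|e|=4), t=9 (|e|=2) → 3

3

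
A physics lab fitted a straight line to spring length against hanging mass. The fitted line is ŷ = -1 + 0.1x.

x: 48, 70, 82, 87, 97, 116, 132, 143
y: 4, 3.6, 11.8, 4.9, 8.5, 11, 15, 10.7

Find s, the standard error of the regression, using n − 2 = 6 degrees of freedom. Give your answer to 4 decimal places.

x=48: ŷ = -1 + 0.1·48 = 3.8; e = 4 − 3.8 = 0.2
x=70: ŷ = -1 + 0.1·70 = 6; e = 3.6 − 6 = -2.4
x=82: ŷ = -1 + 0.1·82 = 7.2; e = 11.8 − 7.2 = 4.6
x=87: ŷ = -1 + 0.1·87 = 7.7; e = 4.9 − 7.7 = -2.8
x=97: ŷ = -1 + 0.1·97 = 8.7; e = 8.5 − 8.7 = -0.2
x=116: ŷ = -1 + 0.1·116 = 10.6; e = 11 − 10.6 = 0.4
x=132: ŷ = -1 + 0.1·132 = 12.2; e = 15 − 12.2 = 2.8
x=143: ŷ = -1 + 0.1·143 = 13.3; e = 10.7 − 13.3 = -2.6
SSE = 0.04 + 5.76 + 21.16 + 7.84 + 0.04 + 0.16 + 7.84 + 6.76 = 49.6
s = √(49.6/6) = √8.26667 ≈ 2.8752

s = 2.8752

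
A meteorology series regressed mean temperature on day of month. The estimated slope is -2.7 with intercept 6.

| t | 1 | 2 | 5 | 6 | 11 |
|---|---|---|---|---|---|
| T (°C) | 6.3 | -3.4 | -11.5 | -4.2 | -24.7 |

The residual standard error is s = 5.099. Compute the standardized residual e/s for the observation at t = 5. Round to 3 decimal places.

-0.784

T̂ = 6 − 2.7·5 = -7.5
e = -11.5 − (-7.5) = -4
e/s = -4 / 5.099 = -0.784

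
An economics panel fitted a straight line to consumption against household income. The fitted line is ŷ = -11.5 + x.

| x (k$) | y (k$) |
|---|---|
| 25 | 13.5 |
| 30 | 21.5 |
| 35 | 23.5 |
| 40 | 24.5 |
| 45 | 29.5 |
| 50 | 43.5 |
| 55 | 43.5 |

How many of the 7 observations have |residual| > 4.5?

1

x=25: ŷ = -11.5 + 25 = 13.5; e = 13.5 − 13.5 = 0
x=30: ŷ = -11.5 + 30 = 18.5; e = 21.5 − 18.5 = 3
x=35: ŷ = -11.5 + 35 = 23.5; e = 23.5 − 23.5 = 0
x=40: ŷ = -11.5 + 40 = 28.5; e = 24.5 − 28.5 = -4
x=45: ŷ = -11.5 + 45 = 33.5; e = 29.5 − 33.5 = -4
x=50: ŷ = -11.5 + 50 = 38.5; e = 43.5 − 38.5 = 5
x=55: ŷ = -11.5 + 55 = 43.5; e = 43.5 − 43.5 = 0
|e| > 4.5: x=50 (|e|=5) → 1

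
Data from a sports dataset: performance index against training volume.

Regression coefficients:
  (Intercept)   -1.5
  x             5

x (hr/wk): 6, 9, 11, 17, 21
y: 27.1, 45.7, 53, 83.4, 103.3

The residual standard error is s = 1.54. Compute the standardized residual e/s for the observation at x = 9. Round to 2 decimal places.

1.43

ŷ = -1.5 + 5·9 = 43.5
e = 45.7 − 43.5 = 2.2
e/s = 2.2 / 1.54 = 1.43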